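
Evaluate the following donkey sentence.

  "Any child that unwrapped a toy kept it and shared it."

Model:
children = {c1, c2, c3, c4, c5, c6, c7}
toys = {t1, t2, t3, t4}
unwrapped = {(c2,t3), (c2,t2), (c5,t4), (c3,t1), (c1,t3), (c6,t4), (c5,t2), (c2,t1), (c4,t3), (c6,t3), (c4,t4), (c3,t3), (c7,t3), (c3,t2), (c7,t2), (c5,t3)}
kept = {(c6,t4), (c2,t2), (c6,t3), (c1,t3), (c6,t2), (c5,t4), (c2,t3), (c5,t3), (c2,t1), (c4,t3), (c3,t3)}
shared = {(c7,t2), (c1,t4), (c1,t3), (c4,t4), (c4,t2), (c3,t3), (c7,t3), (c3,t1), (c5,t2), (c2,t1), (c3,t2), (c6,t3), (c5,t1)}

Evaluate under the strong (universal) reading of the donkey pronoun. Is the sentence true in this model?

False

"it" takes "a toy" as antecedent — a donkey pronoun bound across the clause boundary.
Strong reading: for every (c,t) with unwrapped(c,t), kept(c,t) ∧ shared(c,t).
Restrictor pairs: (c1,t3) ✓  (c2,t1) ✓  (c2,t2) ✗  (c2,t3) ✗  (c3,t1) ✗  (c3,t2) ✗  (c3,t3) ✓  (c4,t3) ✗  (c4,t4) ✗  (c5,t2) ✗  (c5,t3) ✗  (c5,t4) ✗  (c6,t3) ✓  (c6,t4) ✗  (c7,t2) ✗  (c7,t3) ✗
Counterexample: (c2,t2) is in unwrapped but fails the scope.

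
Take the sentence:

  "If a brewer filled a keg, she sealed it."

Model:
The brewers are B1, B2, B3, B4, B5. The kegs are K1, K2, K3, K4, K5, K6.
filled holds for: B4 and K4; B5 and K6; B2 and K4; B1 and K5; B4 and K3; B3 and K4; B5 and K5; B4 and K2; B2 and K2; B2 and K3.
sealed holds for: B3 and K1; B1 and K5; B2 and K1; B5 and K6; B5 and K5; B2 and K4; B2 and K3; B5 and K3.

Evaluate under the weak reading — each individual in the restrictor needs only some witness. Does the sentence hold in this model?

False

"it" takes "a keg" as antecedent — a donkey pronoun bound across the clause boundary.
Weak reading: every brewer b with some filled-keg has at least one filled-keg k such that sealed(b,k).
Per brewer: B1:✓  B2:✓  B3:✗  B4:✗  B5:✓
B3 has no witness among its filled-kegs.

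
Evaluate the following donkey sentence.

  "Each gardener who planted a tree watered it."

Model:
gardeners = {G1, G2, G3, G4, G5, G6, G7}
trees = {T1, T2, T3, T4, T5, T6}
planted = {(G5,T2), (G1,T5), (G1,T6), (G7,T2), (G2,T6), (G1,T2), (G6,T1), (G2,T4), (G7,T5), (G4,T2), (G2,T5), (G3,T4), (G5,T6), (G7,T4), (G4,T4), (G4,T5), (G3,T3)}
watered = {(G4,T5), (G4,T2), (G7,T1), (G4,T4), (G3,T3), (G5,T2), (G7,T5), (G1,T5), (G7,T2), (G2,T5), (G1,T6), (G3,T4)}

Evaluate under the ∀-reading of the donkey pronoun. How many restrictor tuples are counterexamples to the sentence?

"it" takes "a tree" as antecedent — a donkey pronoun bound across the clause boundary.
Strong reading: for every (g,t) with planted(g,t), watered(g,t).
Restrictor pairs: (G1,T2) ✗  (G1,T5) ✓  (G1,T6) ✓  (G2,T4) ✗  (G2,T5) ✓  (G2,T6) ✗  (G3,T3) ✓  (G3,T4) ✓  (G4,T2) ✓  (G4,T4) ✓  (G4,T5) ✓  (G5,T2) ✓  (G5,T6) ✗  (G6,T1) ✗  (G7,T2) ✓  (G7,T4) ✗  (G7,T5) ✓
Counterexamples (restrictor pairs failing the scope): 6.

6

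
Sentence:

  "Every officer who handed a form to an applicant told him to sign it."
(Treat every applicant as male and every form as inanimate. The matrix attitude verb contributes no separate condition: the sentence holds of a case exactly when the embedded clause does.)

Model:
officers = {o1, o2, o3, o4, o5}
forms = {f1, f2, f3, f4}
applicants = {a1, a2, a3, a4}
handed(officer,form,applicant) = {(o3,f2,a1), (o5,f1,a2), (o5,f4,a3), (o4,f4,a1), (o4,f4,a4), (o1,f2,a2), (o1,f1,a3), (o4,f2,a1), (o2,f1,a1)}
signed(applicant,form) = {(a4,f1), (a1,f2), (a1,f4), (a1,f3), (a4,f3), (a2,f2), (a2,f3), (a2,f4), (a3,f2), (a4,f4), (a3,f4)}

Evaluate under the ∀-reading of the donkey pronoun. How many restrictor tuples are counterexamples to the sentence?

"him" takes "an applicant" as antecedent and "it" takes "a form"; both are donkey pronouns co-varying with the restrictor.
Strong reading: for every (o,f,a) with handed(o,f,a), signed(a,f).
Restrictor triples: (o1,f1,a3)→signed(a3,f1) ✗  (o1,f2,a2)→signed(a2,f2) ✓  (o2,f1,a1)→signed(a1,f1) ✗  (o3,f2,a1)→signed(a1,f2) ✓  (o4,f2,a1)→signed(a1,f2) ✓  (o4,f4,a1)→signed(a1,f4) ✓  (o4,f4,a4)→signed(a4,f4) ✓  (o5,f1,a2)→signed(a2,f1) ✗  (o5,f4,a3)→signed(a3,f4) ✓
Counterexamples (restrictor triples failing the scope): 3.

3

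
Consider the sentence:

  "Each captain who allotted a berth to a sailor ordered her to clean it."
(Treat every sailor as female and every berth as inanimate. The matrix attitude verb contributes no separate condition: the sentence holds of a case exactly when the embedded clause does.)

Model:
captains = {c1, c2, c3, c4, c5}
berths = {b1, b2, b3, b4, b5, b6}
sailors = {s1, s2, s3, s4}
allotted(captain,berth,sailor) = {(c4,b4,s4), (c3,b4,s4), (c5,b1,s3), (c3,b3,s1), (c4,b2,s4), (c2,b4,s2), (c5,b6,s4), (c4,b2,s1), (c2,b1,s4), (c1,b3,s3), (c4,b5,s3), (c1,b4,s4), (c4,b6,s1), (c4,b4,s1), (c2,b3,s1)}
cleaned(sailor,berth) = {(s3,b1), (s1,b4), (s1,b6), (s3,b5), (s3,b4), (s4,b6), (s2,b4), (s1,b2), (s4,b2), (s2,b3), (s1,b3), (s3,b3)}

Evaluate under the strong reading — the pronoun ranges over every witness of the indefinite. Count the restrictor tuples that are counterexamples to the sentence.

"her" takes "a sailor" as antecedent and "it" takes "a berth"; both are donkey pronouns co-varying with the restrictor.
Strong reading: for every (c,b,s) with allotted(c,b,s), cleaned(s,b).
Restrictor triples: (c1,b3,s3)→cleaned(s3,b3) ✓  (c1,b4,s4)→cleaned(s4,b4) ✗  (c2,b1,s4)→cleaned(s4,b1) ✗  (c2,b3,s1)→cleaned(s1,b3) ✓  (c2,b4,s2)→cleaned(s2,b4) ✓  (c3,b3,s1)→cleaned(s1,b3) ✓  (c3,b4,s4)→cleaned(s4,b4) ✗  (c4,b2,s1)→cleaned(s1,b2) ✓  (c4,b2,s4)→cleaned(s4,b2) ✓  (c4,b4,s1)→cleaned(s1,b4) ✓  (c4,b4,s4)→cleaned(s4,b4) ✗  (c4,b5,s3)→cleaned(s3,b5) ✓  (c4,b6,s1)→cleaned(s1,b6) ✓  (c5,b1,s3)→cleaned(s3,b1) ✓  (c5,b6,s4)→cleaned(s4,b6) ✓
Counterexamples (restrictor triples failing the scope): 4.

4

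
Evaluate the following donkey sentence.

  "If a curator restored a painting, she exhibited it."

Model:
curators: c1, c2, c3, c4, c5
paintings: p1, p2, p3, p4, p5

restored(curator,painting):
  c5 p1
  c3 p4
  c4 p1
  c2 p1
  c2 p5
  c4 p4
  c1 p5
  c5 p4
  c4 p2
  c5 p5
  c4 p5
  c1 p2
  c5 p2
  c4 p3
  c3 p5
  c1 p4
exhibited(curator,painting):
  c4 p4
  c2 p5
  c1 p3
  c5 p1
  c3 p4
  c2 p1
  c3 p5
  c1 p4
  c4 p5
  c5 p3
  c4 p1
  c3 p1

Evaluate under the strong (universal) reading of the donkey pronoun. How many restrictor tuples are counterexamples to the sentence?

7

"it" takes "a painting" as antecedent — a donkey pronoun bound across the clause boundary.
Strong reading: for every (c,p) with restored(c,p), exhibited(c,p).
Restrictor pairs: (c1,p2) ✗  (c1,p4) ✓  (c1,p5) ✗  (c2,p1) ✓  (c2,p5) ✓  (c3,p4) ✓  (c3,p5) ✓  (c4,p1) ✓  (c4,p2) ✗  (c4,p3) ✗  (c4,p4) ✓  (c4,p5) ✓  (c5,p1) ✓  (c5,p2) ✗  (c5,p4) ✗  (c5,p5) ✗
Counterexamples (restrictor pairs failing the scope): 7.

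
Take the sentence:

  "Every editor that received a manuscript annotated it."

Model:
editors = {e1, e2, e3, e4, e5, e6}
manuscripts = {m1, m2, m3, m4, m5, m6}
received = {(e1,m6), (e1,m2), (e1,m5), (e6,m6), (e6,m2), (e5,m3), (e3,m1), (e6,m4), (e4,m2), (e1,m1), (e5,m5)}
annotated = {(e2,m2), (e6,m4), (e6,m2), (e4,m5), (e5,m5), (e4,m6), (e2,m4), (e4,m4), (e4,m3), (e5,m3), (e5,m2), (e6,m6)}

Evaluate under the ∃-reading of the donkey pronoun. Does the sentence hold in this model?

False

"it" takes "a manuscript" as antecedent — a donkey pronoun bound across the clause boundary.
Weak reading: every editor e with some received-manuscript has at least one received-manuscript m such that annotated(e,m).
Per editor: e1:✗  e3:✗  e4:✗  e5:✓  e6:✓
e1 has no witness among its received-manuscripts.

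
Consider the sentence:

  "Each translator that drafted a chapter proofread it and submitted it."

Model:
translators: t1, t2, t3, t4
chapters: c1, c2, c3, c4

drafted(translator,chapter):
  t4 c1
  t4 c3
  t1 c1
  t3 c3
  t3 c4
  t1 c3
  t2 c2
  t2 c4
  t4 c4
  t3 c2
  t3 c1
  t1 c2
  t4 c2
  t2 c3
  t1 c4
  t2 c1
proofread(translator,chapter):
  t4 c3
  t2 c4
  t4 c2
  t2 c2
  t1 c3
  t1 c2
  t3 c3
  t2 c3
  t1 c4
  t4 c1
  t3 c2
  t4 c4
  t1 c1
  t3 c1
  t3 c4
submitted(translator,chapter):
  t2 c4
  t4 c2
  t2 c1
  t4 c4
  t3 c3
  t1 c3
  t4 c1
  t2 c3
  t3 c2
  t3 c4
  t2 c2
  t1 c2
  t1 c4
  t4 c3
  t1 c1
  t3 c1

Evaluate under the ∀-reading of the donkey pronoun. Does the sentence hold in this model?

"it" takes "a chapter" as antecedent — a donkey pronoun bound across the clause boundary.
Strong reading: for every (t,c) with drafted(t,c), proofread(t,c) ∧ submitted(t,c).
Restrictor pairs: (t1,c1) ✓  (t1,c2) ✓  (t1,c3) ✓  (t1,c4) ✓  (t2,c1) ✗  (t2,c2) ✓  (t2,c3) ✓  (t2,c4) ✓  (t3,c1) ✓  (t3,c2) ✓  (t3,c3) ✓  (t3,c4) ✓  (t4,c1) ✓  (t4,c2) ✓  (t4,c3) ✓  (t4,c4) ✓
Counterexample: (t2,c1) is in drafted but fails the scope.

False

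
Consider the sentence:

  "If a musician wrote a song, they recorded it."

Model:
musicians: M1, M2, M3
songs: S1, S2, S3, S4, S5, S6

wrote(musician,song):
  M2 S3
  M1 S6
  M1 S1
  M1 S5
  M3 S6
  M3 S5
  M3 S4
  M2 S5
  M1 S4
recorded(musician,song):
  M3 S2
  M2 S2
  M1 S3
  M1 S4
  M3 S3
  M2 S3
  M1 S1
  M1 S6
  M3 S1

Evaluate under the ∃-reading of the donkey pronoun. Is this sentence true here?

"it" takes "a song" as antecedent — a donkey pronoun bound across the clause boundary.
Weak reading: every musician m with some wrote-song has at least one wrote-song s such that recorded(m,s).
Per musician: M1:✓  M2:✓  M3:✗
M3 has no witness among its wrote-songs.

False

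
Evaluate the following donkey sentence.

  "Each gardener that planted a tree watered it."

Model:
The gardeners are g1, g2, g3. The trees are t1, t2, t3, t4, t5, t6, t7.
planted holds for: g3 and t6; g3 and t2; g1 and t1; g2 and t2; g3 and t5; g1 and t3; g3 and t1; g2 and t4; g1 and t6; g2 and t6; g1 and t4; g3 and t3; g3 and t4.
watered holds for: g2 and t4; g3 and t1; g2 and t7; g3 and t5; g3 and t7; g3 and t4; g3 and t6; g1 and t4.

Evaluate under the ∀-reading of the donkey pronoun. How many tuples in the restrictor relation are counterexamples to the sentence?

"it" takes "a tree" as antecedent — a donkey pronoun bound across the clause boundary.
Strong reading: for every (g,t) with planted(g,t), watered(g,t).
Restrictor pairs: (g1,t1) ✗  (g1,t3) ✗  (g1,t4) ✓  (g1,t6) ✗  (g2,t2) ✗  (g2,t4) ✓  (g2,t6) ✗  (g3,t1) ✓  (g3,t2) ✗  (g3,t3) ✗  (g3,t4) ✓  (g3,t5) ✓  (g3,t6) ✓
Counterexamples (restrictor pairs failing the scope): 7.

7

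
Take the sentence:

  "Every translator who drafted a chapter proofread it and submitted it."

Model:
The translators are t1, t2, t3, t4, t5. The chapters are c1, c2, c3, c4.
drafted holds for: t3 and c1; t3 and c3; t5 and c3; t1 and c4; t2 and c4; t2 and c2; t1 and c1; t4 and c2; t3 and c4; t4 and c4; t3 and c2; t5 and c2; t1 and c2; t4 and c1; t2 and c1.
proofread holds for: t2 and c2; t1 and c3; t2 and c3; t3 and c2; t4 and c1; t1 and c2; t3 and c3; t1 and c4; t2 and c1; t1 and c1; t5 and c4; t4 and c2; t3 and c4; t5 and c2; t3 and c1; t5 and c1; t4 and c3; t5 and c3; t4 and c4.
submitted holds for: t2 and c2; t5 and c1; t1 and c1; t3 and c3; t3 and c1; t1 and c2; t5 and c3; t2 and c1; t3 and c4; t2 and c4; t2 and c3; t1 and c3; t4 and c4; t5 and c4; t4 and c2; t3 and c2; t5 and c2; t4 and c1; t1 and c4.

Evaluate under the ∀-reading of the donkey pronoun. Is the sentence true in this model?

False

"it" takes "a chapter" as antecedent — a donkey pronoun bound across the clause boundary.
Strong reading: for every (t,c) with drafted(t,c), proofread(t,c) ∧ submitted(t,c).
Restrictor pairs: (t1,c1) ✓  (t1,c2) ✓  (t1,c4) ✓  (t2,c1) ✓  (t2,c2) ✓  (t2,c4) ✗  (t3,c1) ✓  (t3,c2) ✓  (t3,c3) ✓  (t3,c4) ✓  (t4,c1) ✓  (t4,c2) ✓  (t4,c4) ✓  (t5,c2) ✓  (t5,c3) ✓
Counterexample: (t2,c4) is in drafted but fails the scope.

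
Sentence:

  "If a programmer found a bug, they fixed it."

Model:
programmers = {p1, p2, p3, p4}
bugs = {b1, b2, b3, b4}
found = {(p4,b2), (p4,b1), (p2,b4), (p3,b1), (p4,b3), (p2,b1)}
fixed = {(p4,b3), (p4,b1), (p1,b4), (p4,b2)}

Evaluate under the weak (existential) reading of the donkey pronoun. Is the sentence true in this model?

False

"it" takes "a bug" as antecedent — a donkey pronoun bound across the clause boundary.
Weak reading: every programmer p with some found-bug has at least one found-bug b such that fixed(p,b).
Per programmer: p2:✗  p3:✗  p4:✓
p2 has no witness among its found-bugs.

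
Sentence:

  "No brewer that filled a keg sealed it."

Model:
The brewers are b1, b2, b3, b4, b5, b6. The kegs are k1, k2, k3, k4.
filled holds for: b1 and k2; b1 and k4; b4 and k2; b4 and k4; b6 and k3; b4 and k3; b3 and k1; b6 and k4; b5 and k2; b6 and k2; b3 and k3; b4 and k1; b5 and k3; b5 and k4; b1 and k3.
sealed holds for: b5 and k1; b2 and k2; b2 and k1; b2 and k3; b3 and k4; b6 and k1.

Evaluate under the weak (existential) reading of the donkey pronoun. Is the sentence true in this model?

"it" takes "a keg" as antecedent — a donkey pronoun bound across the clause boundary.
Truth condition: for no (b,k) with filled(b,k) does sealed(b,k) hold.
Restrictor pairs — does the scope hold? (b1,k2):fails  (b1,k3):fails  (b1,k4):fails  (b3,k1):fails  (b3,k3):fails  (b4,k1):fails  (b4,k2):fails  (b4,k3):fails  (b4,k4):fails  (b5,k2):fails  (b5,k3):fails  (b5,k4):fails  (b6,k2):fails  (b6,k3):fails  (b6,k4):fails
Scope holds for no restrictor pair, so the sentence is true.

True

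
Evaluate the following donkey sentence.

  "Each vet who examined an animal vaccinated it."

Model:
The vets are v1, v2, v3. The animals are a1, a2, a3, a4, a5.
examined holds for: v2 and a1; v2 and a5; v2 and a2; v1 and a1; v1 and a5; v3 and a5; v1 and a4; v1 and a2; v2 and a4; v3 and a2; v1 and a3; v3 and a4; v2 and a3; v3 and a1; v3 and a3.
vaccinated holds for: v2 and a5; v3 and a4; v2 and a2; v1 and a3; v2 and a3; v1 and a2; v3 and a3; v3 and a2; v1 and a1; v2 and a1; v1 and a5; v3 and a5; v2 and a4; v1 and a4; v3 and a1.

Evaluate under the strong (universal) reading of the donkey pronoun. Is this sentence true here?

"it" takes "an animal" as antecedent — a donkey pronoun bound across the clause boundary.
Strong reading: for every (v,a) with examined(v,a), vaccinated(v,a).
Restrictor pairs: (v1,a1) ✓  (v1,a2) ✓  (v1,a3) ✓  (v1,a4) ✓  (v1,a5) ✓  (v2,a1) ✓  (v2,a2) ✓  (v2,a3) ✓  (v2,a4) ✓  (v2,a5) ✓  (v3,a1) ✓  (v3,a2) ✓  (v3,a3) ✓  (v3,a4) ✓  (v3,a5) ✓
Every restrictor pair satisfies the scope.

True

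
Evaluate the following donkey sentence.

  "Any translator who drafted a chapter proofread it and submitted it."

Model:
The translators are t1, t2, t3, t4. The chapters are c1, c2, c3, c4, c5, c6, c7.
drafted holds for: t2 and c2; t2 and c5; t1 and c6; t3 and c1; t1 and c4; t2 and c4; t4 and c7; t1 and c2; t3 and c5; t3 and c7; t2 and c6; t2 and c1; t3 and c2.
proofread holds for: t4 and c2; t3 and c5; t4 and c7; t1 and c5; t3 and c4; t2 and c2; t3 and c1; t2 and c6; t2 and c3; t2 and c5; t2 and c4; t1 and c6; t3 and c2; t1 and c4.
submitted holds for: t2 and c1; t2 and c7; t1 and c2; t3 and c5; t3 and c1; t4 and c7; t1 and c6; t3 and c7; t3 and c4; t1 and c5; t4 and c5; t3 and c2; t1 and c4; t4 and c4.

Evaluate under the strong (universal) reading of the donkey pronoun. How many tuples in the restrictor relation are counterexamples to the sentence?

"it" takes "a chapter" as antecedent — a donkey pronoun bound across the clause boundary.
Strong reading: for every (t,c) with drafted(t,c), proofread(t,c) ∧ submitted(t,c).
Restrictor pairs: (t1,c2) ✗  (t1,c4) ✓  (t1,c6) ✓  (t2,c1) ✗  (t2,c2) ✗  (t2,c4) ✗  (t2,c5) ✗  (t2,c6) ✗  (t3,c1) ✓  (t3,c2) ✓  (t3,c5) ✓  (t3,c7) ✗  (t4,c7) ✓
Counterexamples (restrictor pairs failing the scope): 7.

7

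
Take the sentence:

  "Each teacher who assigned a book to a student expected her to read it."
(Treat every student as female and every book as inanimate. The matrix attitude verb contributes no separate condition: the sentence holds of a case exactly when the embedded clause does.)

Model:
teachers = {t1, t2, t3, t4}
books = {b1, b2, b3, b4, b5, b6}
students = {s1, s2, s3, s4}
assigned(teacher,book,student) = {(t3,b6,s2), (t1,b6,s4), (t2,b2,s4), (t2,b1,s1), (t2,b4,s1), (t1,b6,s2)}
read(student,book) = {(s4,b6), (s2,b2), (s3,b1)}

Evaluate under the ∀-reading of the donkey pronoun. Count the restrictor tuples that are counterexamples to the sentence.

5

"her" takes "a student" as antecedent and "it" takes "a book"; both are donkey pronouns co-varying with the restrictor.
Strong reading: for every (t,b,s) with assigned(t,b,s), read(s,b).
Restrictor triples: (t1,b6,s2)→read(s2,b6) ✗  (t1,b6,s4)→read(s4,b6) ✓  (t2,b1,s1)→read(s1,b1) ✗  (t2,b2,s4)→read(s4,b2) ✗  (t2,b4,s1)→read(s1,b4) ✗  (t3,b6,s2)→read(s2,b6) ✗
Counterexamples (restrictor triples failing the scope): 5.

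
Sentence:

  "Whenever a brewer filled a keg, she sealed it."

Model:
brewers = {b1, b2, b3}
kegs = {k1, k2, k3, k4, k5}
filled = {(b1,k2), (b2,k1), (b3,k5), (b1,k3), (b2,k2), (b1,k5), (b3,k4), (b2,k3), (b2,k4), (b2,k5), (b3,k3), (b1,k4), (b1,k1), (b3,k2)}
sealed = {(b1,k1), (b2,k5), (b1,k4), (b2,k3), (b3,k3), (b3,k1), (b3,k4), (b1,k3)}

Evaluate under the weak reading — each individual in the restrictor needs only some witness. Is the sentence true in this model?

True

"it" takes "a keg" as antecedent — a donkey pronoun bound across the clause boundary.
Weak reading: every brewer b with some filled-keg has at least one filled-keg k such that sealed(b,k).
Per brewer: b1:✓  b2:✓  b3:✓
Every brewer in the restrictor has a witness.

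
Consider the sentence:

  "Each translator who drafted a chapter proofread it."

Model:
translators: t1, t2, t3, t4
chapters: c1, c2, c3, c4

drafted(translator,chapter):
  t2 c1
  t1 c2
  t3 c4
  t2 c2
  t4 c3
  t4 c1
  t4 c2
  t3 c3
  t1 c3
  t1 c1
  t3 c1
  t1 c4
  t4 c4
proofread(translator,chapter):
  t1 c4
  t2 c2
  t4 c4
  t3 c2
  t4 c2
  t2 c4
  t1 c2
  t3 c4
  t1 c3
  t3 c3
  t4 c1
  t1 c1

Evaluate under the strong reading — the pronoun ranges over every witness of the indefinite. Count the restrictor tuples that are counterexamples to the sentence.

"it" takes "a chapter" as antecedent — a donkey pronoun bound across the clause boundary.
Strong reading: for every (t,c) with drafted(t,c), proofread(t,c).
Restrictor pairs: (t1,c1) ✓  (t1,c2) ✓  (t1,c3) ✓  (t1,c4) ✓  (t2,c1) ✗  (t2,c2) ✓  (t3,c1) ✗  (t3,c3) ✓  (t3,c4) ✓  (t4,c1) ✓  (t4,c2) ✓  (t4,c3) ✗  (t4,c4) ✓
Counterexamples (restrictor pairs failing the scope): 3.

3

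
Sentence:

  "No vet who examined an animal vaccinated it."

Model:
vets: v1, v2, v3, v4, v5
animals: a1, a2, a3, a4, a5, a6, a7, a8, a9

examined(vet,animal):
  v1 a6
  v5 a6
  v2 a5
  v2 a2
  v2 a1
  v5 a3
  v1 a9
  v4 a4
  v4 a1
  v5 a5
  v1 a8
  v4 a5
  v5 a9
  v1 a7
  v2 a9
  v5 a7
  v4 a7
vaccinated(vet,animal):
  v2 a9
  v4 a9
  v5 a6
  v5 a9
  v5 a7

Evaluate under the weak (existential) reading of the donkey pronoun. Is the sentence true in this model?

"it" takes "an animal" as antecedent — a donkey pronoun bound across the clause boundary.
Truth condition: for no (v,a) with examined(v,a) does vaccinated(v,a) hold.
Restrictor pairs — does the scope hold? (v1,a6):fails  (v1,a7):fails  (v1,a8):fails  (v1,a9):fails  (v2,a1):fails  (v2,a2):fails  (v2,a5):fails  (v2,a9):holds  (v4,a1):fails  (v4,a4):fails  (v4,a5):fails  (v4,a7):fails  (v5,a3):fails  (v5,a5):fails  (v5,a6):holds  (v5,a7):holds  (v5,a9):holds
Scope holds for 4 pair(s), so the sentence is false.

False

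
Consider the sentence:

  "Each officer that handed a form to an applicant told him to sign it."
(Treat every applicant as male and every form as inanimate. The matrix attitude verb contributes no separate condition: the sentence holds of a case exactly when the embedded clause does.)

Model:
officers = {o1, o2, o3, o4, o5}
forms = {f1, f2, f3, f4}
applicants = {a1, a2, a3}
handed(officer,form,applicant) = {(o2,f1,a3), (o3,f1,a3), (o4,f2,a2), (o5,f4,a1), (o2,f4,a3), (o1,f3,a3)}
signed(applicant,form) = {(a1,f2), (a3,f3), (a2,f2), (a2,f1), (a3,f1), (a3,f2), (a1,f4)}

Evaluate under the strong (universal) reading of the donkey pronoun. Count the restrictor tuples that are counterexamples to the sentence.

"him" takes "an applicant" as antecedent and "it" takes "a form"; both are donkey pronouns co-varying with the restrictor.
Strong reading: for every (o,f,a) with handed(o,f,a), signed(a,f).
Restrictor triples: (o1,f3,a3)→signed(a3,f3) ✓  (o2,f1,a3)→signed(a3,f1) ✓  (o2,f4,a3)→signed(a3,f4) ✗  (o3,f1,a3)→signed(a3,f1) ✓  (o4,f2,a2)→signed(a2,f2) ✓  (o5,f4,a1)→signed(a1,f4) ✓
Counterexamples (restrictor triples failing the scope): 1.

1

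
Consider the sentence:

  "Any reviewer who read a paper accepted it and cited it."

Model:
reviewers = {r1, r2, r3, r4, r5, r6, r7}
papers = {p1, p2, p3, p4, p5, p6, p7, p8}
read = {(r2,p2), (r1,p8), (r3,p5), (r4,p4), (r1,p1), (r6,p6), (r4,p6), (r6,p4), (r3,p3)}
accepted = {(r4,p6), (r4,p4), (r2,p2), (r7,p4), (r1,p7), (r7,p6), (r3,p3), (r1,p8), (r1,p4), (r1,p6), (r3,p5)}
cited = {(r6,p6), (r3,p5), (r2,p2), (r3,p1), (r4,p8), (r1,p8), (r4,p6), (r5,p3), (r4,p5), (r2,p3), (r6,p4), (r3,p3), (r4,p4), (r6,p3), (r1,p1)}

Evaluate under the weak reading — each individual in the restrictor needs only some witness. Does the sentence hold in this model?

False

"it" takes "a paper" as antecedent — a donkey pronoun bound across the clause boundary.
Weak reading: every reviewer r with some read-paper has at least one read-paper p such that accepted(r,p) ∧ cited(r,p).
Per reviewer: r1:✓  r2:✓  r3:✓  r4:✓  r6:✗
r6 has no witness among its read-papers.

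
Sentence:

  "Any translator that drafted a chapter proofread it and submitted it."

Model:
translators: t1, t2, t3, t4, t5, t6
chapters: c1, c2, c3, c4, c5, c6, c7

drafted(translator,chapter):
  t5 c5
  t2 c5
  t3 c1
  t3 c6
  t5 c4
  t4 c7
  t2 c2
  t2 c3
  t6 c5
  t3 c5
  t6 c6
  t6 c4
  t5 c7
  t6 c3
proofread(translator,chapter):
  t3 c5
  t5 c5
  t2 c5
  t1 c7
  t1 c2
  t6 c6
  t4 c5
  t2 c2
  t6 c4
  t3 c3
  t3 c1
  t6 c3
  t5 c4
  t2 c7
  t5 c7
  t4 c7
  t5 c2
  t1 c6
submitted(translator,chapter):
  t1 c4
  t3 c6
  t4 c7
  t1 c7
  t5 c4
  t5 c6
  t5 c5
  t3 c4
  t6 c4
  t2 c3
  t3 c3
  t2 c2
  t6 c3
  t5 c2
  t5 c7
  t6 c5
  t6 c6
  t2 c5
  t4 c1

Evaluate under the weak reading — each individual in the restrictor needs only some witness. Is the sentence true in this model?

False

"it" takes "a chapter" as antecedent — a donkey pronoun bound across the clause boundary.
Weak reading: every translator t with some drafted-chapter has at least one drafted-chapter c such that proofread(t,c) ∧ submitted(t,c).
Per translator: t2:✓  t3:✗  t4:✓  t5:✓  t6:✓
t3 has no witness among its drafted-chapters.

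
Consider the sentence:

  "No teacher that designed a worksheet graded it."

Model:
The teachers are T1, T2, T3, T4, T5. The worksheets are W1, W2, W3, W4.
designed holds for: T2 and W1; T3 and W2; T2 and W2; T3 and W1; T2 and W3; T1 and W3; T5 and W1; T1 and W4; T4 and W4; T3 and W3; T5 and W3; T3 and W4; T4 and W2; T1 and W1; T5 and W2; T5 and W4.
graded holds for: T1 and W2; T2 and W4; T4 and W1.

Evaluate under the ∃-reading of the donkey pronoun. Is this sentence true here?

"it" takes "a worksheet" as antecedent — a donkey pronoun bound across the clause boundary.
Truth condition: for no (t,w) with designed(t,w) does graded(t,w) hold.
Restrictor pairs — does the scope hold? (T1,W1):fails  (T1,W3):fails  (T1,W4):fails  (T2,W1):fails  (T2,W2):fails  (T2,W3):fails  (T3,W1):fails  (T3,W2):fails  (T3,W3):fails  (T3,W4):fails  (T4,W2):fails  (T4,W4):fails  (T5,W1):fails  (T5,W2):fails  (T5,W3):fails  (T5,W4):fails
Scope holds for no restrictor pair, so the sentence is true.

True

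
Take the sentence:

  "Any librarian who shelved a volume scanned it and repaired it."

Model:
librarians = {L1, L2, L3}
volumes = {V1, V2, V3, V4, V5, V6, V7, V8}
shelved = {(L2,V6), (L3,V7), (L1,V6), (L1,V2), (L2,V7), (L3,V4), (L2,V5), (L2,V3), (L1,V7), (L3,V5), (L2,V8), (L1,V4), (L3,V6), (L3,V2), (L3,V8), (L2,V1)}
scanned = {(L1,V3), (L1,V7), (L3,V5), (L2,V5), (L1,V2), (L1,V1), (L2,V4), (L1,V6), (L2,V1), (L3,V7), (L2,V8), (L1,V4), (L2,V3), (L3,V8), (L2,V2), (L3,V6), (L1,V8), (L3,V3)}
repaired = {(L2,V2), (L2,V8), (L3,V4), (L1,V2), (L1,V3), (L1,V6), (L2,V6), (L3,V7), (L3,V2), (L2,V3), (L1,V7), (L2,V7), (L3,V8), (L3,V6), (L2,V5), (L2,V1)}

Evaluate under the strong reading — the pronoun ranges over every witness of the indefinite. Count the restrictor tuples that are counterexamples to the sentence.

6

"it" takes "a volume" as antecedent — a donkey pronoun bound across the clause boundary.
Strong reading: for every (l,v) with shelved(l,v), scanned(l,v) ∧ repaired(l,v).
Restrictor pairs: (L1,V2) ✓  (L1,V4) ✗  (L1,V6) ✓  (L1,V7) ✓  (L2,V1) ✓  (L2,V3) ✓  (L2,V5) ✓  (L2,V6) ✗  (L2,V7) ✗  (L2,V8) ✓  (L3,V2) ✗  (L3,V4) ✗  (L3,V5) ✗  (L3,V6) ✓  (L3,V7) ✓  (L3,V8) ✓
Counterexamples (restrictor pairs failing the scope): 6.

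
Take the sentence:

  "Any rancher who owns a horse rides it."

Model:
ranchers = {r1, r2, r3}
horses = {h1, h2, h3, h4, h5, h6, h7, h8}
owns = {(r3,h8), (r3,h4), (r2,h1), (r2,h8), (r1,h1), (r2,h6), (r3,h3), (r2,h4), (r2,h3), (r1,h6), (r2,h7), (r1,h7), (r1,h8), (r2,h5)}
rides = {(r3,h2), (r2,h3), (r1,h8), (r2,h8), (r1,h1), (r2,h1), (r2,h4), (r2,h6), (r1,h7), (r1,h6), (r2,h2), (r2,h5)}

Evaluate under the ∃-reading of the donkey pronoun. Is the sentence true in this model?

"it" takes "a horse" as antecedent — a donkey pronoun bound across the clause boundary.
Weak reading: every rancher r with some owns-horse has at least one owns-horse h such that rides(r,h).
Per rancher: r1:✓  r2:✓  r3:✗
r3 has no witness among its owns-horses.

False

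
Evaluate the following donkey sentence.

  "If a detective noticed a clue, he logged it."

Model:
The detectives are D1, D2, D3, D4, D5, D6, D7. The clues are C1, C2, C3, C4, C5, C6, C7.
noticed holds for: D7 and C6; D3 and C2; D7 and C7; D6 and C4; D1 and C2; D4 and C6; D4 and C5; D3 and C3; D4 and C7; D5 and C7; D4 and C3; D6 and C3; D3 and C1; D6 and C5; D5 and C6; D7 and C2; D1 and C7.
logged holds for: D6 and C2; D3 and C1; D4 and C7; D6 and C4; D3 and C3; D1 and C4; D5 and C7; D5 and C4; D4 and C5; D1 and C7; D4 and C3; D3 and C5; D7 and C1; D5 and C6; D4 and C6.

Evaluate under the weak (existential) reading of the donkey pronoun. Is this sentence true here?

False

"it" takes "a clue" as antecedent — a donkey pronoun bound across the clause boundary.
Weak reading: every detective d with some noticed-clue has at least one noticed-clue c such that logged(d,c).
Per detective: D1:✓  D3:✓  D4:✓  D5:✓  D6:✓  D7:✗
D7 has no witness among its noticed-clues.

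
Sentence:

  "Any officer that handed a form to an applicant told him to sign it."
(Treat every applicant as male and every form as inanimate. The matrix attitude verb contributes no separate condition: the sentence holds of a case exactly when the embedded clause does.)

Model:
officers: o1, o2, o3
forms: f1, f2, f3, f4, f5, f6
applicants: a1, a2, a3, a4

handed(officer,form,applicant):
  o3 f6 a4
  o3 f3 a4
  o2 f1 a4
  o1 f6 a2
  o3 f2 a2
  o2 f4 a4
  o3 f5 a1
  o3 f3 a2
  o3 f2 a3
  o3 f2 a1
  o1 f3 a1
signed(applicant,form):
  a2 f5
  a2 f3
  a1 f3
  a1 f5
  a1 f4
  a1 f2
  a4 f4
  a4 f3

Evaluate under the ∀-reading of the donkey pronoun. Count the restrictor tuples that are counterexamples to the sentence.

5

"him" takes "an applicant" as antecedent and "it" takes "a form"; both are donkey pronouns co-varying with the restrictor.
Strong reading: for every (o,f,a) with handed(o,f,a), signed(a,f).
Restrictor triples: (o1,f3,a1)→signed(a1,f3) ✓  (o1,f6,a2)→signed(a2,f6) ✗  (o2,f1,a4)→signed(a4,f1) ✗  (o2,f4,a4)→signed(a4,f4) ✓  (o3,f2,a1)→signed(a1,f2) ✓  (o3,f2,a2)→signed(a2,f2) ✗  (o3,f2,a3)→signed(a3,f2) ✗  (o3,f3,a2)→signed(a2,f3) ✓  (o3,f3,a4)→signed(a4,f3) ✓  (o3,f5,a1)→signed(a1,f5) ✓  (o3,f6,a4)→signed(a4,f6) ✗
Counterexamples (restrictor triples failing the scope): 5.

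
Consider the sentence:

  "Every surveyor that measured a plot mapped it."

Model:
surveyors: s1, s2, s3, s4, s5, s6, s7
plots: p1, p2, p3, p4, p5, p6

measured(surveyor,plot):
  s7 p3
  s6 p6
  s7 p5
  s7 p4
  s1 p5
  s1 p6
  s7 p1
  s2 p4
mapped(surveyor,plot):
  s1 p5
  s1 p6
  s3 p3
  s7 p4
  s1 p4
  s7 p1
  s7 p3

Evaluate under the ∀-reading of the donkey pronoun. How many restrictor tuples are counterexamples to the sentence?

"it" takes "a plot" as antecedent — a donkey pronoun bound across the clause boundary.
Strong reading: for every (s,p) with measured(s,p), mapped(s,p).
Restrictor pairs: (s1,p5) ✓  (s1,p6) ✓  (s2,p4) ✗  (s6,p6) ✗  (s7,p1) ✓  (s7,p3) ✓  (s7,p4) ✓  (s7,p5) ✗
Counterexamples (restrictor pairs failing the scope): 3.

3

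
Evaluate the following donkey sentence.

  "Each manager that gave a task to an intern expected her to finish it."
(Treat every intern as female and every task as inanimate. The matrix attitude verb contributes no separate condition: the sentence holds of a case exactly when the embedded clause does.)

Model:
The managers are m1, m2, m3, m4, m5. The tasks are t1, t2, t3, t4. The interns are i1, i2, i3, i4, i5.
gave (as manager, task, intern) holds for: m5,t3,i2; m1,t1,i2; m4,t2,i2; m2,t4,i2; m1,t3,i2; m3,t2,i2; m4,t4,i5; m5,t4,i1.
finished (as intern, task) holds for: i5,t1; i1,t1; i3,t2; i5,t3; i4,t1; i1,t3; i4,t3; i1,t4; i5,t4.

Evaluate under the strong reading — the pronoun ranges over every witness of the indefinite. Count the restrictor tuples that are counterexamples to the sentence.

"her" takes "an intern" as antecedent and "it" takes "a task"; both are donkey pronouns co-varying with the restrictor.
Strong reading: for every (m,t,i) with gave(m,t,i), finished(i,t).
Restrictor triples: (m1,t1,i2)→finished(i2,t1) ✗  (m1,t3,i2)→finished(i2,t3) ✗  (m2,t4,i2)→finished(i2,t4) ✗  (m3,t2,i2)→finished(i2,t2) ✗  (m4,t2,i2)→finished(i2,t2) ✗  (m4,t4,i5)→finished(i5,t4) ✓  (m5,t3,i2)→finished(i2,t3) ✗  (m5,t4,i1)→finished(i1,t4) ✓
Counterexamples (restrictor triples failing the scope): 6.

6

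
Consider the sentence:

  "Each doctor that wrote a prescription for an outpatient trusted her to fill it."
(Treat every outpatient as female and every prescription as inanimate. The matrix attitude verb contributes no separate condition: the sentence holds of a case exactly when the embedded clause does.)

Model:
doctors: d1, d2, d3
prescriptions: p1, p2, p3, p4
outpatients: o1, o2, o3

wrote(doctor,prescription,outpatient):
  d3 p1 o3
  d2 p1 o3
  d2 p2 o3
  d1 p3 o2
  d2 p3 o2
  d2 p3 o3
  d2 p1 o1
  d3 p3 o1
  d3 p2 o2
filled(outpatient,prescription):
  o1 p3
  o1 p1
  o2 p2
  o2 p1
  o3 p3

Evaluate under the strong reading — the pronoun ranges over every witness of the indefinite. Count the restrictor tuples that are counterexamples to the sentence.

5

"her" takes "an outpatient" as antecedent and "it" takes "a prescription"; both are donkey pronouns co-varying with the restrictor.
Strong reading: for every (d,p,o) with wrote(d,p,o), filled(o,p).
Restrictor triples: (d1,p3,o2)→filled(o2,p3) ✗  (d2,p1,o1)→filled(o1,p1) ✓  (d2,p1,o3)→filled(o3,p1) ✗  (d2,p2,o3)→filled(o3,p2) ✗  (d2,p3,o2)→filled(o2,p3) ✗  (d2,p3,o3)→filled(o3,p3) ✓  (d3,p1,o3)→filled(o3,p1) ✗  (d3,p2,o2)→filled(o2,p2) ✓  (d3,p3,o1)→filled(o1,p3) ✓
Counterexamples (restrictor triples failing the scope): 5.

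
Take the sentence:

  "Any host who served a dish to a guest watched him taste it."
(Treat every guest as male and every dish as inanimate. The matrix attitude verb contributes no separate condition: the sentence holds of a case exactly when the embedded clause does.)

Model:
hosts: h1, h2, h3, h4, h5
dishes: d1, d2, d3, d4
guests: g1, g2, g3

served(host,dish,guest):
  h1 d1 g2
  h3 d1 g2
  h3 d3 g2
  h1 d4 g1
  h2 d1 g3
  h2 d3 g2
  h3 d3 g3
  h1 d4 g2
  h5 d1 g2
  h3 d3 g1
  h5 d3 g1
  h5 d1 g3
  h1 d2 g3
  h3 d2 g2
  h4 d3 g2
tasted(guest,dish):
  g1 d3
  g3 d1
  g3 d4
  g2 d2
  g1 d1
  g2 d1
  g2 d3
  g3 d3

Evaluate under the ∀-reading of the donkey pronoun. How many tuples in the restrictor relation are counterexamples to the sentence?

3

"him" takes "a guest" as antecedent and "it" takes "a dish"; both are donkey pronouns co-varying with the restrictor.
Strong reading: for every (h,d,g) with served(h,d,g), tasted(g,d).
Restrictor triples: (h1,d1,g2)→tasted(g2,d1) ✓  (h1,d2,g3)→tasted(g3,d2) ✗  (h1,d4,g1)→tasted(g1,d4) ✗  (h1,d4,g2)→tasted(g2,d4) ✗  (h2,d1,g3)→tasted(g3,d1) ✓  (h2,d3,g2)→tasted(g2,d3) ✓  (h3,d1,g2)→tasted(g2,d1) ✓  (h3,d2,g2)→tasted(g2,d2) ✓  (h3,d3,g1)→tasted(g1,d3) ✓  (h3,d3,g2)→tasted(g2,d3) ✓  (h3,d3,g3)→tasted(g3,d3) ✓  (h4,d3,g2)→tasted(g2,d3) ✓  (h5,d1,g2)→tasted(g2,d1) ✓  (h5,d1,g3)→tasted(g3,d1) ✓  (h5,d3,g1)→tasted(g1,d3) ✓
Counterexamples (restrictor triples failing the scope): 3.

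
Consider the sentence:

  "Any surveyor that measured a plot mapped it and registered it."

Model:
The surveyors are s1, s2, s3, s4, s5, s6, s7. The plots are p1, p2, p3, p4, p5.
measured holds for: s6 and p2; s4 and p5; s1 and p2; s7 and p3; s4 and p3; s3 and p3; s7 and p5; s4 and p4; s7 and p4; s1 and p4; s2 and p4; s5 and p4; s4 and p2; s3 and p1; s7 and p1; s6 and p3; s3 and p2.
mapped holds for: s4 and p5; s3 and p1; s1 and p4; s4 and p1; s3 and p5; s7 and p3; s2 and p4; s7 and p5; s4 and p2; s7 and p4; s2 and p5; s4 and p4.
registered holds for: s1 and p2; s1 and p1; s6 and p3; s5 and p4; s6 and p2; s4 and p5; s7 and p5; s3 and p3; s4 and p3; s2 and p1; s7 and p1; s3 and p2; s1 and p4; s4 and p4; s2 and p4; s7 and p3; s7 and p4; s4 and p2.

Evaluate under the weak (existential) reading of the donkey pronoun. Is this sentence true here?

False

"it" takes "a plot" as antecedent — a donkey pronoun bound across the clause boundary.
Weak reading: every surveyor s with some measured-plot has at least one measured-plot p such that mapped(s,p) ∧ registered(s,p).
Per surveyor: s1:✓  s2:✓  s3:✗  s4:✓  s5:✗  s6:✗  s7:✓
s3 has no witness among its measured-plots.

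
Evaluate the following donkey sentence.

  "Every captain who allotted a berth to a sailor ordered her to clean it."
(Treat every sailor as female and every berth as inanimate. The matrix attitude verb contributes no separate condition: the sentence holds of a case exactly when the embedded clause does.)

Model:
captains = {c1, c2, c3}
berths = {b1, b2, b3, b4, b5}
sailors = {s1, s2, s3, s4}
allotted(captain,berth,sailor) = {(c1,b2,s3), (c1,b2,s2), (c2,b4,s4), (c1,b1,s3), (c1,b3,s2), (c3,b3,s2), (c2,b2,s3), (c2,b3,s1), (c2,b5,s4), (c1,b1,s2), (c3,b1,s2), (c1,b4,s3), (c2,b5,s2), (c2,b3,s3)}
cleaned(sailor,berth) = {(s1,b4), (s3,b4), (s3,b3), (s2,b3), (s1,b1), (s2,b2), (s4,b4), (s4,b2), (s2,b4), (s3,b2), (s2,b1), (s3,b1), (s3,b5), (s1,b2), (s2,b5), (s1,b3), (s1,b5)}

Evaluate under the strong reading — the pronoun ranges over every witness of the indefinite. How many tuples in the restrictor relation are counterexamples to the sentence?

1

"her" takes "a sailor" as antecedent and "it" takes "a berth"; both are donkey pronouns co-varying with the restrictor.
Strong reading: for every (c,b,s) with allotted(c,b,s), cleaned(s,b).
Restrictor triples: (c1,b1,s2)→cleaned(s2,b1) ✓  (c1,b1,s3)→cleaned(s3,b1) ✓  (c1,b2,s2)→cleaned(s2,b2) ✓  (c1,b2,s3)→cleaned(s3,b2) ✓  (c1,b3,s2)→cleaned(s2,b3) ✓  (c1,b4,s3)→cleaned(s3,b4) ✓  (c2,b2,s3)→cleaned(s3,b2) ✓  (c2,b3,s1)→cleaned(s1,b3) ✓  (c2,b3,s3)→cleaned(s3,b3) ✓  (c2,b4,s4)→cleaned(s4,b4) ✓  (c2,b5,s2)→cleaned(s2,b5) ✓  (c2,b5,s4)→cleaned(s4,b5) ✗  (c3,b1,s2)→cleaned(s2,b1) ✓  (c3,b3,s2)→cleaned(s2,b3) ✓
Counterexamples (restrictor triples failing the scope): 1.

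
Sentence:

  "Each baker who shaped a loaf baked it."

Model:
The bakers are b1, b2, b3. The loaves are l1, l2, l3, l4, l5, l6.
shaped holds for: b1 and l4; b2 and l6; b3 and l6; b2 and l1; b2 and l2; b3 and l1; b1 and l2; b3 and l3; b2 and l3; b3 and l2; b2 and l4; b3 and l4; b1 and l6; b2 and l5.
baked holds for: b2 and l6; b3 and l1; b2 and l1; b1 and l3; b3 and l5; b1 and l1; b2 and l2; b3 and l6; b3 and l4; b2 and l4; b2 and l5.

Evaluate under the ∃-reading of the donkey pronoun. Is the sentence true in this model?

"it" takes "a loaf" as antecedent — a donkey pronoun bound across the clause boundary.
Weak reading: every baker b with some shaped-loaf has at least one shaped-loaf l such that baked(b,l).
Per baker: b1:✗  b2:✓  b3:✓
b1 has no witness among its shaped-loaves.

False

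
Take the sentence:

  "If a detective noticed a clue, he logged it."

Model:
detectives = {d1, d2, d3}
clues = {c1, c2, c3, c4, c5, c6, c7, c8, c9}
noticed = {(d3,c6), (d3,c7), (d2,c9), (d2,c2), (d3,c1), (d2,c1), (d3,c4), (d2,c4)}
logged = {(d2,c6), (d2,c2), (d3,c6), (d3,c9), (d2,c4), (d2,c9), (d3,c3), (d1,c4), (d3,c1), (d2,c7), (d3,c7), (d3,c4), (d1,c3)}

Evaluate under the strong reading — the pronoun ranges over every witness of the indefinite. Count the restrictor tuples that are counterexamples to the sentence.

"it" takes "a clue" as antecedent — a donkey pronoun bound across the clause boundary.
Strong reading: for every (d,c) with noticed(d,c), logged(d,c).
Restrictor pairs: (d2,c1) ✗  (d2,c2) ✓  (d2,c4) ✓  (d2,c9) ✓  (d3,c1) ✓  (d3,c4) ✓  (d3,c6) ✓  (d3,c7) ✓
Counterexamples (restrictor pairs failing the scope): 1.

1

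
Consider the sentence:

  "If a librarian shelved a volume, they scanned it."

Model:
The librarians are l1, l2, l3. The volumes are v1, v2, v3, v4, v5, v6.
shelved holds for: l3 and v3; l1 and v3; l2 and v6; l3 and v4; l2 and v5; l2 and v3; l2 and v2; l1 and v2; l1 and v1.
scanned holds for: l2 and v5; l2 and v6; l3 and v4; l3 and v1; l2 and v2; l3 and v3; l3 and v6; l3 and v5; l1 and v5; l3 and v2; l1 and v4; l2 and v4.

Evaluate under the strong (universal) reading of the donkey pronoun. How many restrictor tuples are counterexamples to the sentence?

"it" takes "a volume" as antecedent — a donkey pronoun bound across the clause boundary.
Strong reading: for every (l,v) with shelved(l,v), scanned(l,v).
Restrictor pairs: (l1,v1) ✗  (l1,v2) ✗  (l1,v3) ✗  (l2,v2) ✓  (l2,v3) ✗  (l2,v5) ✓  (l2,v6) ✓  (l3,v3) ✓  (l3,v4) ✓
Counterexamples (restrictor pairs failing the scope): 4.

4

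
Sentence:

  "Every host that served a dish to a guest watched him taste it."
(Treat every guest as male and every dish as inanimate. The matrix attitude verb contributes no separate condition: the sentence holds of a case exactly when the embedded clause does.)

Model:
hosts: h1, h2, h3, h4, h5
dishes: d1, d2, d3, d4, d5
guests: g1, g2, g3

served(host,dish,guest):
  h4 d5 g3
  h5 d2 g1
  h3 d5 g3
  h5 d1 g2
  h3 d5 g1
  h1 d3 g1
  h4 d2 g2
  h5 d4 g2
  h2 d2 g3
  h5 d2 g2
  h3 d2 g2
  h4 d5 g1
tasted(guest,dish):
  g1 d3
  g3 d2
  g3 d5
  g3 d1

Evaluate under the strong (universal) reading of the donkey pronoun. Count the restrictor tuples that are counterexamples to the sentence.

8

"him" takes "a guest" as antecedent and "it" takes "a dish"; both are donkey pronouns co-varying with the restrictor.
Strong reading: for every (h,d,g) with served(h,d,g), tasted(g,d).
Restrictor triples: (h1,d3,g1)→tasted(g1,d3) ✓  (h2,d2,g3)→tasted(g3,d2) ✓  (h3,d2,g2)→tasted(g2,d2) ✗  (h3,d5,g1)→tasted(g1,d5) ✗  (h3,d5,g3)→tasted(g3,d5) ✓  (h4,d2,g2)→tasted(g2,d2) ✗  (h4,d5,g1)→tasted(g1,d5) ✗  (h4,d5,g3)→tasted(g3,d5) ✓  (h5,d1,g2)→tasted(g2,d1) ✗  (h5,d2,g1)→tasted(g1,d2) ✗  (h5,d2,g2)→tasted(g2,d2) ✗  (h5,d4,g2)→tasted(g2,d4) ✗
Counterexamples (restrictor triples failing the scope): 8.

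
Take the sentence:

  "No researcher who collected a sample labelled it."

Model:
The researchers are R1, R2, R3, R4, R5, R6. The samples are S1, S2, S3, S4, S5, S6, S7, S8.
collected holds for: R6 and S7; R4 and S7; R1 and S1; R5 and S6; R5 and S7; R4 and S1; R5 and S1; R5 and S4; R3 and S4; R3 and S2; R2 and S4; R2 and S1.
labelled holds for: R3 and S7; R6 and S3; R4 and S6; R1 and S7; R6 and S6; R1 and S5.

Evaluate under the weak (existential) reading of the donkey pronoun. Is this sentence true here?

True

"it" takes "a sample" as antecedent — a donkey pronoun bound across the clause boundary.
Truth condition: for no (r,s) with collected(r,s) does labelled(r,s) hold.
Restrictor pairs — does the scope hold? (R1,S1):fails  (R2,S1):fails  (R2,S4):fails  (R3,S2):fails  (R3,S4):fails  (R4,S1):fails  (R4,S7):fails  (R5,S1):fails  (R5,S4):fails  (R5,S6):fails  (R5,S7):fails  (R6,S7):fails
Scope holds for no restrictor pair, so the sentence is true.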